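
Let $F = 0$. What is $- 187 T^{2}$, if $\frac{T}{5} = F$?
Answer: $0$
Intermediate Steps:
$T = 0$ ($T = 5 \cdot 0 = 0$)
$- 187 T^{2} = - 187 \cdot 0^{2} = \left(-187\right) 0 = 0$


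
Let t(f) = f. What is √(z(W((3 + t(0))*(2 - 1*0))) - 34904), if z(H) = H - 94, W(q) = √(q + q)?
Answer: √(-34998 + 2*√3) ≈ 187.07*I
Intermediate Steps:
W(q) = √2*√q (W(q) = √(2*q) = √2*√q)
z(H) = -94 + H
√(z(W((3 + t(0))*(2 - 1*0))) - 34904) = √((-94 + √2*√((3 + 0)*(2 - 1*0))) - 34904) = √((-94 + √2*√(3*(2 + 0))) - 34904) = √((-94 + √2*√(3*2)) - 34904) = √((-94 + √2*√6) - 34904) = √((-94 + 2*√3) - 34904) = √(-34998 + 2*√3)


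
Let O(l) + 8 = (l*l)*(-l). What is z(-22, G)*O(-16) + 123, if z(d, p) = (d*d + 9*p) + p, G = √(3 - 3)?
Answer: 1978715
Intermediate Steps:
G = 0 (G = √0 = 0)
O(l) = -8 - l³ (O(l) = -8 + (l*l)*(-l) = -8 + l²*(-l) = -8 - l³)
z(d, p) = d² + 10*p (z(d, p) = (d² + 9*p) + p = d² + 10*p)
z(-22, G)*O(-16) + 123 = ((-22)² + 10*0)*(-8 - 1*(-16)³) + 123 = (484 + 0)*(-8 - 1*(-4096)) + 123 = 484*(-8 + 4096) + 123 = 484*4088 + 123 = 1978592 + 123 = 1978715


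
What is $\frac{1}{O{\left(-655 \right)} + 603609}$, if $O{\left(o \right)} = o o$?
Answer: $\frac{1}{1032634} \approx 9.684 \cdot 10^{-7}$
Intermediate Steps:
$O{\left(o \right)} = o^{2}$
$\frac{1}{O{\left(-655 \right)} + 603609} = \frac{1}{\left(-655\right)^{2} + 603609} = \frac{1}{429025 + 603609} = \frac{1}{1032634}$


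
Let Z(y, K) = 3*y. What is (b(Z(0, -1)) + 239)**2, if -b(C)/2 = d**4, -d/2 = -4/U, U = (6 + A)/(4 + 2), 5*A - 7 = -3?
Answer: 155834258321427361/6975757441 ≈ 2.2339e+7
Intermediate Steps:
A = 4/5 (A = 7/5 + (1/5)*(-3) = 7/5 - 3/5 = 4/5 ≈ 0.80000)
U = 17/15 (U = (6 + 4/5)/(4 + 2) = (34/5)/6 = (34/5)*(1/6) = 17/15 ≈ 1.1333)
d = 120/17 (d = -(-8)/17/15 = -(-8)*15/17 = -2*(-60/17) = 120/17 ≈ 7.0588)
b(C) = -414720000/83521 (b(C) = -2*(120/17)**4 = -2*207360000/83521 = -414720000/83521)
(b(Z(0, -1)) + 239)**2 = (-414720000/83521 + 239)**2 = (-394758481/83521)**2 = 155834258321427361/6975757441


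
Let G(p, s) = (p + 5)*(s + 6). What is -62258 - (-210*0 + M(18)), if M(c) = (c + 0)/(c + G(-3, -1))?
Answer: -871621/14 ≈ -62259.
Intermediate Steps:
G(p, s) = (5 + p)*(6 + s)
M(c) = c/(10 + c) (M(c) = (c + 0)/(c + (30 + 5*(-1) + 6*(-3) - 3*(-1))) = c/(c + (30 - 5 - 18 + 3)) = c/(c + 10) = c/(10 + c))
-62258 - (-210*0 + M(18)) = -62258 - (-210*0 + 18/(10 + 18)) = -62258 - (0 + 18/28) = -62258 - (0 + 18*(1/28)) = -62258 - (0 + 9/14) = -62258 - 1*9/14 = -62258 - 9/14 = -871621/14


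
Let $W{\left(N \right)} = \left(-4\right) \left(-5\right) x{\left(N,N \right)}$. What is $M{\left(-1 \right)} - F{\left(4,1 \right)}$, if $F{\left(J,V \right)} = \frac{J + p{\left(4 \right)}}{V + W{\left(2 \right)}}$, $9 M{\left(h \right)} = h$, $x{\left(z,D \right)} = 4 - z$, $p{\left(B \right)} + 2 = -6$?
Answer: $- \frac{5}{369} \approx -0.01355$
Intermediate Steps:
$p{\left(B \right)} = -8$ ($p{\left(B \right)} = -2 - 6 = -8$)
$M{\left(h \right)} = \frac{h}{9}$
$W{\left(N \right)} = 80 - 20 N$ ($W{\left(N \right)} = \left(-4\right) \left(-5\right) \left(4 - N\right) = 20 \left(4 - N\right) = 80 - 20 N$)
$F{\left(J,V \right)} = \frac{-8 + J}{40 + V}$ ($F{\left(J,V \right)} = \frac{J - 8}{V + \left(80 - 40\right)} = \frac{-8 + J}{V + \left(80 - 40\right)} = \frac{-8 + J}{V + 40} = \frac{-8 + J}{40 + V}$)
$M{\left(-1 \right)} - F{\left(4,1 \right)} = \frac{1}{9} \left(-1\right) - \frac{-8 + 4}{40 + 1} = - \frac{1}{9} - \frac{1}{41} \left(-4\right) = - \frac{1}{9} - - \frac{4}{41} = - \frac{1}{9} + \frac{4}{41} = - \frac{5}{369}$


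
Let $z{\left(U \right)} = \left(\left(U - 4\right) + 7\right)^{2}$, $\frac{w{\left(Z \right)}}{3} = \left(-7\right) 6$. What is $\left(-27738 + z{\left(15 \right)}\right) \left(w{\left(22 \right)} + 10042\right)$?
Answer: $-271837224$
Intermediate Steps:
$w{\left(Z \right)} = -126$ ($w{\left(Z \right)} = 3 \left(\left(-7\right) 6\right) = 3 \left(-42\right) = -126$)
$z{\left(U \right)} = \left(3 + U\right)^{2}$ ($z{\left(U \right)} = \left(\left(U - 4\right) + 7\right)^{2} = \left(\left(-4 + U\right) + 7\right)^{2} = \left(3 + U\right)^{2}$)
$\left(-27738 + z{\left(15 \right)}\right) \left(w{\left(22 \right)} + 10042\right) = \left(-27738 + \left(3 + 15\right)^{2}\right) \left(-126 + 10042\right) = \left(-27738 + 18^{2}\right) 9916 = \left(-27738 + 324\right) 9916 = \left(-27414\right) 9916 = -271837224$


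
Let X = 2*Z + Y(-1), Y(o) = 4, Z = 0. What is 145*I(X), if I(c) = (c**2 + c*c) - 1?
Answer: 4495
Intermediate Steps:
X = 4 (X = 2*0 + 4 = 0 + 4 = 4)
I(c) = -1 + 2*c**2 (I(c) = (c**2 + c**2) - 1 = 2*c**2 - 1 = -1 + 2*c**2)
145*I(X) = 145*(-1 + 2*4**2) = 145*(-1 + 2*16) = 145*(-1 + 32) = 145*31 = 4495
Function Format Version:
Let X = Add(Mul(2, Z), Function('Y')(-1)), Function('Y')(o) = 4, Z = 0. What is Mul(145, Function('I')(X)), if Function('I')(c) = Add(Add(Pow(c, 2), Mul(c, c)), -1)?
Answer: 4495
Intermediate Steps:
X = 4 (X = Add(Mul(2, 0), 4) = Add(0, 4) = 4)
Function('I')(c) = Add(-1, Mul(2, Pow(c, 2))) (Function('I')(c) = Add(Add(Pow(c, 2), Pow(c, 2)), -1) = Add(Mul(2, Pow(c, 2)), -1) = Add(-1, Mul(2, Pow(c, 2))))
Mul(145, Function('I')(X)) = Mul(145, Add(-1, Mul(2, Pow(4, 2)))) = Mul(145, Add(-1, Mul(2, 16))) = Mul(145, Add(-1, 32)) = Mul(145, 31) = 4495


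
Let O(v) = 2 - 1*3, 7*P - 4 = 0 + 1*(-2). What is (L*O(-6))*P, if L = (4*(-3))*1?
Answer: 24/7 ≈ 3.4286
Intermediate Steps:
P = 2/7 (P = 4/7 + (0 + 1*(-2))/7 = 4/7 + (0 - 2)/7 = 4/7 + (1/7)*(-2) = 4/7 - 2/7 = 2/7 ≈ 0.28571)
L = -12 (L = -12*1 = -12)
O(v) = -1 (O(v) = 2 - 3 = -1)
(L*O(-6))*P = -12*(-1)*(2/7) = 12*(2/7) = 24/7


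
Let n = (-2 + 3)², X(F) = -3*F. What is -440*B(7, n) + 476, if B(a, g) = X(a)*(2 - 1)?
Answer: 9716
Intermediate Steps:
n = 1 (n = 1² = 1)
B(a, g) = -3*a (B(a, g) = (-3*a)*(2 - 1) = -3*a*1 = -3*a)
-440*B(7, n) + 476 = -(-1320)*7 + 476 = -440*(-21) + 476 = 9240 + 476 = 9716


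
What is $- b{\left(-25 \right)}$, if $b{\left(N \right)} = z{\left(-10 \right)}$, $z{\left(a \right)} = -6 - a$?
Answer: $-4$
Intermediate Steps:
$b{\left(N \right)} = 4$ ($b{\left(N \right)} = -6 - -10 = -6 + 10 = 4$)
$- b{\left(-25 \right)} = \left(-1\right) 4 = -4$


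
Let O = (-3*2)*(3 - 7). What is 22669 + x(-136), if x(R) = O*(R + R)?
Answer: 16141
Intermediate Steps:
O = 24 (O = -6*(-4) = 24)
x(R) = 48*R (x(R) = 24*(R + R) = 24*(2*R) = 48*R)
22669 + x(-136) = 22669 + 48*(-136) = 22669 - 6528 = 16141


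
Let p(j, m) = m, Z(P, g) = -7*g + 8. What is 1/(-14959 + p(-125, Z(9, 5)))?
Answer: -1/14986 ≈ -6.6729e-5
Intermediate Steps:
Z(P, g) = 8 - 7*g
1/(-14959 + p(-125, Z(9, 5))) = 1/(-14959 + (8 - 7*5)) = 1/(-14959 + (8 - 35)) = 1/(-14959 - 27) = 1/(-14986) = -1/14986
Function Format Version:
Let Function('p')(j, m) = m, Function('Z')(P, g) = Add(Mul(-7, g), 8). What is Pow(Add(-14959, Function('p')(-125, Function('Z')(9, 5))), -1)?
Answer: Rational(-1, 14986) ≈ -6.6729e-5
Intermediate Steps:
Function('Z')(P, g) = Add(8, Mul(-7, g))
Pow(Add(-14959, Function('p')(-125, Function('Z')(9, 5))), -1) = Pow(Add(-14959, Add(8, Mul(-7, 5))), -1) = Pow(Add(-14959, Add(8, -35)), -1) = Pow(Add(-14959, -27), -1) = Pow(-14986, -1) = Rational(-1, 14986)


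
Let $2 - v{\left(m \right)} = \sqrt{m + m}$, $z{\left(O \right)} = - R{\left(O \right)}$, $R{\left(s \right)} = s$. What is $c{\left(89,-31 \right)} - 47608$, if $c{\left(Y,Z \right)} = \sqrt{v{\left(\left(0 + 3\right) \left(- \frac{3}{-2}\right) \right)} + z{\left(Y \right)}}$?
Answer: $-47608 + 3 i \sqrt{10} \approx -47608.0 + 9.4868 i$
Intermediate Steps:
$z{\left(O \right)} = - O$
$v{\left(m \right)} = 2 - \sqrt{2} \sqrt{m}$ ($v{\left(m \right)} = 2 - \sqrt{m + m} = 2 - \sqrt{2 m} = 2 - \sqrt{2} \sqrt{m}$)
$c{\left(Y,Z \right)} = \sqrt{-1 - Y}$ ($c{\left(Y,Z \right)} = \sqrt{\left(2 - \sqrt{2} \sqrt{\left(0 + 3\right) \left(- \frac{3}{-2}\right)}\right) - Y} = \sqrt{\left(2 - \sqrt{2} \sqrt{3 \left(\left(-3\right) \left(- \frac{1}{2}\right)\right)}\right) - Y} = \sqrt{\left(2 - \sqrt{2} \sqrt{3 \cdot \frac{3}{2}}\right) - Y} = \sqrt{\left(2 - \sqrt{2} \sqrt{\frac{9}{2}}\right) - Y} = \sqrt{\left(2 - \sqrt{2} \frac{3 \sqrt{2}}{2}\right) - Y} = \sqrt{\left(2 - 3\right) - Y} = \sqrt{-1 - Y}$)
$c{\left(89,-31 \right)} - 47608 = \sqrt{-1 - 89} - 47608 = \sqrt{-90} - 47608 = 3 i \sqrt{10} - 47608 = -47608 + 3 i \sqrt{10}$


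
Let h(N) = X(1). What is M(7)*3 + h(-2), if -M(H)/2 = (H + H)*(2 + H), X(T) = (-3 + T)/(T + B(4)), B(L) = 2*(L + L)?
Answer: -12854/17 ≈ -756.12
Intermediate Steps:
B(L) = 4*L (B(L) = 2*(2*L) = 4*L)
X(T) = (-3 + T)/(16 + T) (X(T) = (-3 + T)/(T + 4*4) = (-3 + T)/(T + 16) = (-3 + T)/(16 + T))
h(N) = -2/17 (h(N) = (-3 + 1)/(16 + 1) = -2/17)
M(H) = -4*H*(2 + H) (M(H) = -2*(H + H)*(2 + H) = -2*2*H*(2 + H) = -4*H*(2 + H))
M(7)*3 + h(-2) = -4*7*(2 + 7)*3 - 2/17 = -4*7*9*3 - 2/17 = -252*3 - 2/17 = -756 - 2/17 = -12854/17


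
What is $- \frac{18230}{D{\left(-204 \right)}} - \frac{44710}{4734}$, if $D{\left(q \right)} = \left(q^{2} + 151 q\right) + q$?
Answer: $- \frac{177625}{15912} \approx -11.163$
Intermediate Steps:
$D{\left(q \right)} = q^{2} + 152 q$
$- \frac{18230}{D{\left(-204 \right)}} - \frac{44710}{4734} = - \frac{18230}{\left(-204\right) \left(152 - 204\right)} - \frac{44710}{4734} = - \frac{18230}{\left(-204\right) \left(-52\right)} - \frac{85}{9} = - \frac{18230}{10608} - \frac{85}{9} = \left(-18230\right) \frac{1}{10608} - \frac{85}{9} = - \frac{9115}{5304} - \frac{85}{9} = - \frac{177625}{15912}$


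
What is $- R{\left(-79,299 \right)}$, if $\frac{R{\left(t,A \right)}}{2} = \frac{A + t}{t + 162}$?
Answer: $- \frac{440}{83} \approx -5.3012$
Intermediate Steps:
$R{\left(t,A \right)} = \frac{2 \left(A + t\right)}{162 + t}$ ($R{\left(t,A \right)} = 2 \frac{A + t}{t + 162} = 2 \frac{A + t}{162 + t} = \frac{2 \left(A + t\right)}{162 + t}$)
$- R{\left(-79,299 \right)} = - \frac{2 \left(299 - 79\right)}{162 - 79} = - \frac{2 \cdot 220}{83} = \left(-1\right) \frac{440}{83} = - \frac{440}{83}$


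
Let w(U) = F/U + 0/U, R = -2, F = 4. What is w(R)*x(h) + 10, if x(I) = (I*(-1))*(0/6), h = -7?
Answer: 10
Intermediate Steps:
x(I) = 0 (x(I) = (-I)*(0*(1/6)) = -I*0 = 0)
w(U) = 4/U (w(U) = 4/U + 0/U = 4/U + 0 = 4/U)
w(R)*x(h) + 10 = (4/(-2))*0 + 10 = (4*(-1/2))*0 + 10 = -2*0 + 10 = 0 + 10 = 10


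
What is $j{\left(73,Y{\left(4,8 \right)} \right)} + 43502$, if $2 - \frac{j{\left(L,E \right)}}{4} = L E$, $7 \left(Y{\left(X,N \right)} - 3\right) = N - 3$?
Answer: $\frac{296978}{7} \approx 42425.0$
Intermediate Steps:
$Y{\left(X,N \right)} = \frac{18}{7} + \frac{N}{7}$ ($Y{\left(X,N \right)} = 3 + \frac{N - 3}{7} = 3 + \frac{-3 + N}{7} = 3 + \left(- \frac{3}{7} + \frac{N}{7}\right) = \frac{18}{7} + \frac{N}{7}$)
$j{\left(L,E \right)} = 8 - 4 E L$ ($j{\left(L,E \right)} = 8 - 4 L E = 8 - 4 E L$)
$j{\left(73,Y{\left(4,8 \right)} \right)} + 43502 = \left(8 - 4 \left(\frac{18}{7} + \frac{1}{7} \cdot 8\right) 73\right) + 43502 = \left(8 - 4 \left(\frac{18}{7} + \frac{8}{7}\right) 73\right) + 43502 = \left(8 - \frac{104}{7} \cdot 73\right) + 43502 = \left(8 - \frac{7592}{7}\right) + 43502 = - \frac{7536}{7} + 43502 = \frac{296978}{7}$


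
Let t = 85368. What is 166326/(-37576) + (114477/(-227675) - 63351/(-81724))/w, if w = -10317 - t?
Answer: -62950898187514313/14221717765734875 ≈ -4.4264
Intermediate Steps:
w = -95685 (w = -10317 - 1*85368 = -10317 - 85368 = -95685)
166326/(-37576) + (114477/(-227675) - 63351/(-81724))/w = 166326/(-37576) + (114477/(-227675) - 63351/(-81724))/(-95685) = 166326*(-1/37576) + (114477*(-1/227675) - 63351*(-1/81724))*(-1/95685) = -83163/18788 + (-114477/227675 + 63351/81724)*(-1/95685) = -83163/18788 + (5067920577/18606511700)*(-1/95685) = -83163/18788 - 1689306859/593454690671500 = -62950898187514313/14221717765734875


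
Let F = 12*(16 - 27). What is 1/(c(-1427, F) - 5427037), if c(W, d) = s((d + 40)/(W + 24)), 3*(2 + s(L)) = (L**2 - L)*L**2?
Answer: -13845841/75141919096015 ≈ -1.8426e-7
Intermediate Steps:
s(L) = -2 + L**2*(L**2 - L)/3 (s(L) = -2 + ((L**2 - L)*L**2)/3 = -2 + (L**2*(L**2 - L))/3 = -2 + L**2*(L**2 - L)/3)
F = -132 (F = 12*(-11) = -132)
c(W, d) = -2 - (40 + d)**3/(3*(24 + W)**3) + (40 + d)**4/(3*(24 + W)**4) (c(W, d) = -2 - (d + 40)**3/(W + 24)**3/3 + ((d + 40)/(W + 24))**4/3 = -2 - (40 + d)**3/(24 + W)**3/3 + ((40 + d)/(24 + W))**4/3 = -2 - (40 + d)**3/(3*(24 + W)**3) + ((40 + d)**4/(24 + W)**4)/3 = -2 - (40 + d)**3/(3*(24 + W)**3) + (40 + d)**4/(3*(24 + W)**4))
1/(c(-1427, F) - 5427037) = 1/(((40 - 132)**4 - 6*(24 - 1427)**4 - (40 - 132)**3*(24 - 1427))/(3*(24 - 1427)**4) - 5427037) = 1/((1/3)*((-92)**4 - 6*(-1403)**4 - 1*(-92)**3*(-1403))/(-1403)**4 - 5427037) = 1/((1/3)*(1/3874633991281)*(71639296 - 6*3874633991281 - 1*(-778688)*(-1403)) - 5427037) = 1/((1/3)*(1/3874633991281)*(71639296 - 23247803947686 - 1092499264) - 5427037) = 1/((1/3)*(1/3874633991281)*(-23248824807654) - 5427037) = 1/(-27692898/13845841 - 5427037) = 1/(-75141919096015/13845841) = -13845841/75141919096015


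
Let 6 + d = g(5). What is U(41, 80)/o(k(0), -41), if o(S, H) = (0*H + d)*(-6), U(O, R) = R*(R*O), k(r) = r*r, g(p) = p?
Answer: 131200/3 ≈ 43733.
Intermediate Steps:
d = -1 (d = -6 + 5 = -1)
k(r) = r²
U(O, R) = O*R² (U(O, R) = R*(O*R) = O*R²)
o(S, H) = 6 (o(S, H) = (0*H - 1)*(-6) = (0 - 1)*(-6) = -1*(-6) = 6)
U(41, 80)/o(k(0), -41) = (41*80²)/6 = (41*6400)*(⅙) = 262400*(⅙) = 131200/3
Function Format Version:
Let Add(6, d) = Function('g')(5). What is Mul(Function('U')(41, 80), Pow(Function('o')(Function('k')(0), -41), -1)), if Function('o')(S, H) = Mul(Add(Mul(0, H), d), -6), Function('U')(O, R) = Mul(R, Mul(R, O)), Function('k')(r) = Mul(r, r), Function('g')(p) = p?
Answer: Rational(131200, 3) ≈ 43733.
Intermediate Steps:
d = -1 (d = Add(-6, 5) = -1)
Function('k')(r) = Pow(r, 2)
Function('U')(O, R) = Mul(O, Pow(R, 2)) (Function('U')(O, R) = Mul(R, Mul(O, R)) = Mul(O, Pow(R, 2)))
Function('o')(S, H) = 6 (Function('o')(S, H) = Mul(Add(Mul(0, H), -1), -6) = Mul(Add(0, -1), -6) = Mul(-1, -6) = 6)
Mul(Function('U')(41, 80), Pow(Function('o')(Function('k')(0), -41), -1)) = Mul(Mul(41, Pow(80, 2)), Pow(6, -1)) = Mul(Mul(41, 6400), Rational(1, 6)) = Mul(262400, Rational(1, 6)) = Rational(131200, 3)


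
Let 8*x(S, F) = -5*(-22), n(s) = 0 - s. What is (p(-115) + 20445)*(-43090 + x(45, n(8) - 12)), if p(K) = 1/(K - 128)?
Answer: -47557462715/54 ≈ -8.8069e+8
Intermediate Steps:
n(s) = -s
p(K) = 1/(-128 + K)
x(S, F) = 55/4 (x(S, F) = (-5*(-22))/8 = (⅛)*110 = 55/4)
(p(-115) + 20445)*(-43090 + x(45, n(8) - 12)) = (1/(-128 - 115) + 20445)*(-43090 + 55/4) = (1/(-243) + 20445)*(-172305/4) = (-1/243 + 20445)*(-172305/4) = (4968134/243)*(-172305/4) = -47557462715/54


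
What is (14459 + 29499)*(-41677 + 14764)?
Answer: -1183041654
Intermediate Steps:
(14459 + 29499)*(-41677 + 14764) = 43958*(-26913) = -1183041654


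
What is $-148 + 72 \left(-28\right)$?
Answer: $-2164$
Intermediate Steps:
$-148 + 72 \left(-28\right) = -148 - 2016 = -2164$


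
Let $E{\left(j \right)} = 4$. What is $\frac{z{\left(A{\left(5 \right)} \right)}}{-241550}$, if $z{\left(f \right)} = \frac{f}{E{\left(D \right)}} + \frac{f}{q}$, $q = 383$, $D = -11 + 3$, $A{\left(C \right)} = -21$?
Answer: $\frac{8127}{370054600} \approx 2.1962 \cdot 10^{-5}$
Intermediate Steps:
$D = -8$
$z{\left(f \right)} = \frac{387 f}{1532}$ ($z{\left(f \right)} = \frac{f}{4} + \frac{f}{383} = \frac{387 f}{1532}$)
$\frac{z{\left(A{\left(5 \right)} \right)}}{-241550} = \frac{\frac{387}{1532} \left(-21\right)}{-241550} = \left(- \frac{8127}{1532}\right) \left(- \frac{1}{241550}\right) = \frac{8127}{370054600}$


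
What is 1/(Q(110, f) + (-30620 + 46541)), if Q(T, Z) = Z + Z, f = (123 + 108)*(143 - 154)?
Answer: 1/10839 ≈ 9.2259e-5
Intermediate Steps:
f = -2541 (f = 231*(-11) = -2541)
Q(T, Z) = 2*Z
1/(Q(110, f) + (-30620 + 46541)) = 1/(2*(-2541) + (-30620 + 46541)) = 1/(-5082 + 15921) = 1/10839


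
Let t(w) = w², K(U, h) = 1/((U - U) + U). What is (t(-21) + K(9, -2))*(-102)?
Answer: -134980/3 ≈ -44993.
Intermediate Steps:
K(U, h) = 1/U (K(U, h) = 1/(0 + U) = 1/U)
(t(-21) + K(9, -2))*(-102) = ((-21)² + 1/9)*(-102) = (441 + ⅑)*(-102) = (3970/9)*(-102) = -134980/3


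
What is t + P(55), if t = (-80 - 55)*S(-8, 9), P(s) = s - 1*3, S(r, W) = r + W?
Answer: -83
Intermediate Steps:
S(r, W) = W + r
P(s) = -3 + s (P(s) = s - 3 = -3 + s)
t = -135 (t = (-80 - 55)*(9 - 8) = -135*1 = -135)
t + P(55) = -135 + (-3 + 55) = -135 + 52 = -83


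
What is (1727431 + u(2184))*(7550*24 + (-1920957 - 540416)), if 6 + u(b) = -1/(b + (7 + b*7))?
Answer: -9835253127453186/2497 ≈ -3.9388e+12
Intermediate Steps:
u(b) = -6 - 1/(7 + 8*b) (u(b) = -6 - 1/(b + (7 + b*7)) = -6 - 1/(b + (7 + 7*b)) = -6 - 1/(7 + 8*b))
(1727431 + u(2184))*(7550*24 + (-1920957 - 540416)) = (1727431 + (-43 - 48*2184)/(7 + 8*2184))*(7550*24 + (-1920957 - 540416)) = (1727431 + (-43 - 104832)/(7 + 17472))*(181200 - 2461373) = (1727431 - 104875/17479)*(-2280173) = (30193661574/17479)*(-2280173) = -9835253127453186/2497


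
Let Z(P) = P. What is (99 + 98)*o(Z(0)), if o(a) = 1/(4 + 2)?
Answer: 197/6 ≈ 32.833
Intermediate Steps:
o(a) = 1/6
(99 + 98)*o(Z(0)) = (99 + 98)*(1/6) = 197*(1/6) = 197/6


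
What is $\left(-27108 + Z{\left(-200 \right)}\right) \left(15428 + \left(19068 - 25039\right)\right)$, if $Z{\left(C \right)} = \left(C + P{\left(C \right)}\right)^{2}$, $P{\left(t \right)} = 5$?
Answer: $103242069$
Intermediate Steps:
$Z{\left(C \right)} = \left(5 + C\right)^{2}$ ($Z{\left(C \right)} = \left(C + 5\right)^{2} = \left(5 + C\right)^{2}$)
$\left(-27108 + Z{\left(-200 \right)}\right) \left(15428 + \left(19068 - 25039\right)\right) = \left(-27108 + \left(5 - 200\right)^{2}\right) \left(15428 + \left(19068 - 25039\right)\right) = \left(-27108 + \left(-195\right)^{2}\right) \left(15428 - 5971\right) = \left(-27108 + 38025\right) 9457 = 10917 \cdot 9457 = 103242069$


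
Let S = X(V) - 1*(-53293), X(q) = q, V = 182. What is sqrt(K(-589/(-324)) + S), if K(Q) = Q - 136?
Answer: 5*sqrt(691297)/18 ≈ 230.96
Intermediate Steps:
K(Q) = -136 + Q
S = 53475 (S = 182 - 1*(-53293) = 182 + 53293 = 53475)
sqrt(K(-589/(-324)) + S) = sqrt((-136 - 589/(-324)) + 53475) = sqrt((-136 - 589*(-1/324)) + 53475) = sqrt((-136 + 589/324) + 53475) = sqrt(-43475/324 + 53475) = sqrt(17282425/324) = 5*sqrt(691297)/18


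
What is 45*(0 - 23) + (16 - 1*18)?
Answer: -1037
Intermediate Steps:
45*(0 - 23) + (16 - 1*18) = 45*(-23) + (16 - 18) = -1035 - 2 = -1037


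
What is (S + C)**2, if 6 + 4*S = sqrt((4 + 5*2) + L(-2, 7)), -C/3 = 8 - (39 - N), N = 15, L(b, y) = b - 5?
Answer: (186 + sqrt(7))**2/16 ≈ 2224.2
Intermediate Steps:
L(b, y) = -5 + b
C = 48 (C = -3*(8 - (39 - 1*15)) = -3*(8 - (39 - 15)) = -3*(8 - 1*24) = -3*(8 - 24) = -3*(-16) = 48)
S = -3/2 + sqrt(7)/4 (S = -3/2 + sqrt((4 + 5*2) + (-5 - 2))/4 = -3/2 + sqrt((4 + 10) - 7)/4 = -3/2 + sqrt(14 - 7)/4 = -3/2 + sqrt(7)/4 ≈ -0.83856)
(S + C)**2 = ((-3/2 + sqrt(7)/4) + 48)**2 = (93/2 + sqrt(7)/4)**2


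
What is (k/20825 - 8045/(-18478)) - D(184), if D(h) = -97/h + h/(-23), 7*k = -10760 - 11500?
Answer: 62377300879/7080400040 ≈ 8.8099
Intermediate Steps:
k = -3180 (k = (-10760 - 11500)/7 = (⅐)*(-22260) = -3180)
D(h) = -97/h - h/23 (D(h) = -97/h + h*(-1/23) = -97/h - h/23)
(k/20825 - 8045/(-18478)) - D(184) = (-3180/20825 - 8045/(-18478)) - (-97/184 - 1/23*184) = (-3180*1/20825 - 8045*(-1/18478)) - (-97*1/184 - 8) = (-636/4165 + 8045/18478) - (-97/184 - 8) = 21755417/76960870 - 1*(-1569/184) = 21755417/76960870 + 1569/184 = 62377300879/7080400040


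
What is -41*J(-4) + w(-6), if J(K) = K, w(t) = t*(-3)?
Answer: 182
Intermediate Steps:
w(t) = -3*t
-41*J(-4) + w(-6) = -41*(-4) - 3*(-6) = 164 + 18 = 182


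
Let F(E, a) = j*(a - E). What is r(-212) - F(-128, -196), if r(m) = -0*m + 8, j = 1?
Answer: 76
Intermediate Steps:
F(E, a) = a - E (F(E, a) = 1*(a - E) = a - E)
r(m) = 8 (r(m) = -7*0 + 8 = 0 + 8 = 8)
r(-212) - F(-128, -196) = 8 - (-196 - 1*(-128)) = 8 - (-196 + 128) = 8 - 1*(-68) = 8 + 68 = 76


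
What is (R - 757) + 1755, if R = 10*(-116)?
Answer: -162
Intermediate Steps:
R = -1160
(R - 757) + 1755 = (-1160 - 757) + 1755 = -1917 + 1755 = -162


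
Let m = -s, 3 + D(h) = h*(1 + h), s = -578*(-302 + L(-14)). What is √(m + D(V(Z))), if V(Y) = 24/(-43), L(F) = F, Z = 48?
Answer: I*√337722155/43 ≈ 427.38*I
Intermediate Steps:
s = 182648 (s = -578*(-302 - 14) = -578*(-316) = 182648)
V(Y) = -24/43 (V(Y) = 24*(-1/43) = -24/43)
D(h) = -3 + h*(1 + h)
m = -182648 (m = -1*182648 = -182648)
√(m + D(V(Z))) = √(-182648 + (-3 - 24/43 + (-24/43)²)) = √(-182648 + (-3 - 24/43 + 576/1849)) = √(-182648 - 6003/1849) = √(-337722155/1849) = I*√337722155/43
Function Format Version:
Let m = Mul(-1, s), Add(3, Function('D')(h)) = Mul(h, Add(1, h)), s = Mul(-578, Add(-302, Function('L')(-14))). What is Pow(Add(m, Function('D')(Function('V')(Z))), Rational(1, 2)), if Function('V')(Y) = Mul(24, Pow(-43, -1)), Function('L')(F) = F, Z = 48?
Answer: Mul(Rational(1, 43), I, Pow(337722155, Rational(1, 2))) ≈ Mul(427.38, I)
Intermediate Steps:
s = 182648 (s = Mul(-578, Add(-302, -14)) = Mul(-578, -316) = 182648)
Function('V')(Y) = Rational(-24, 43) (Function('V')(Y) = Mul(24, Rational(-1, 43)) = Rational(-24, 43))
Function('D')(h) = Add(-3, Mul(h, Add(1, h)))
m = -182648 (m = Mul(-1, 182648) = -182648)
Pow(Add(m, Function('D')(Function('V')(Z))), Rational(1, 2)) = Pow(Add(-182648, Add(-3, Rational(-24, 43), Pow(Rational(-24, 43), 2))), Rational(1, 2)) = Pow(Add(-182648, Add(-3, Rational(-24, 43), Rational(576, 1849))), Rational(1, 2)) = Pow(Add(-182648, Rational(-6003, 1849)), Rational(1, 2)) = Pow(Rational(-337722155, 1849), Rational(1, 2)) = Mul(Rational(1, 43), I, Pow(337722155, Rational(1, 2)))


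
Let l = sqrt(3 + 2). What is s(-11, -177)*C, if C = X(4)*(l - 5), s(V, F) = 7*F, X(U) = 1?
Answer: 6195 - 1239*sqrt(5) ≈ 3424.5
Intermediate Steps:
l = sqrt(5) ≈ 2.2361
C = -5 + sqrt(5) (C = 1*(sqrt(5) - 5) = 1*(-5 + sqrt(5)) = -5 + sqrt(5) ≈ -2.7639)
s(-11, -177)*C = (7*(-177))*(-5 + sqrt(5)) = -1239*(-5 + sqrt(5)) = 6195 - 1239*sqrt(5)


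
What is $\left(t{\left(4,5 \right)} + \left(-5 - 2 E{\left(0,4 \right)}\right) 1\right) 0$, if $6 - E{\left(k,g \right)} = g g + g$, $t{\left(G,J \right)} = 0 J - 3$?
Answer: $0$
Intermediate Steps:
$t{\left(G,J \right)} = -3$ ($t{\left(G,J \right)} = 0 - 3 = -3$)
$E{\left(k,g \right)} = 6 - g - g^{2}$ ($E{\left(k,g \right)} = 6 - \left(g g + g\right) = 6 - \left(g^{2} + g\right) = 6 - \left(g + g^{2}\right) = 6 - g - g^{2}$)
$\left(t{\left(4,5 \right)} + \left(-5 - 2 E{\left(0,4 \right)}\right) 1\right) 0 = \left(-3 + \left(-5 - 2 \left(6 - 4 - 4^{2}\right)\right) 1\right) 0 = \left(-3 + \left(-5 - 2 \left(6 - 4 - 16\right)\right) 1\right) 0 = \left(-3 + \left(-5 - -28\right) 1\right) 0 = \left(-3 + \left(-5 + 28\right) 1\right) 0 = \left(-3 + 23 \cdot 1\right) 0 = \left(-3 + 23\right) 0 = 20 \cdot 0 = 0$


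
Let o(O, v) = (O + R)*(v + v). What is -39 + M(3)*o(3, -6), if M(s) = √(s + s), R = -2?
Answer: -39 - 12*√6 ≈ -68.394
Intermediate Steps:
M(s) = √2*√s (M(s) = √(2*s) = √2*√s)
o(O, v) = 2*v*(-2 + O) (o(O, v) = (O - 2)*(v + v) = (-2 + O)*(2*v) = 2*v*(-2 + O))
-39 + M(3)*o(3, -6) = -39 + (√2*√3)*(2*(-6)*(-2 + 3)) = -39 + √6*(2*(-6)*1) = -39 + √6*(-12) = -39 - 12*√6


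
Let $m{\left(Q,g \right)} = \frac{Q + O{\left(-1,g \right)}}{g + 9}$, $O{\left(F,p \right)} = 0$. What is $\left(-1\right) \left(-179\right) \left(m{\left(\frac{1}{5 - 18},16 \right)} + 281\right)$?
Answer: $\frac{16346996}{325} \approx 50298.0$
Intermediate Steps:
$m{\left(Q,g \right)} = \frac{Q}{9 + g}$ ($m{\left(Q,g \right)} = \frac{Q + 0}{g + 9} = \frac{Q}{9 + g}$)
$\left(-1\right) \left(-179\right) \left(m{\left(\frac{1}{5 - 18},16 \right)} + 281\right) = \left(-1\right) \left(-179\right) \left(\frac{1}{\left(5 - 18\right) \left(9 + 16\right)} + 281\right) = 179 \left(\frac{1}{\left(-13\right) 25} + 281\right) = 179 \left(\left(- \frac{1}{13}\right) \frac{1}{25} + 281\right) = 179 \left(- \frac{1}{325} + 281\right) = 179 \cdot \frac{91324}{325} = \frac{16346996}{325}$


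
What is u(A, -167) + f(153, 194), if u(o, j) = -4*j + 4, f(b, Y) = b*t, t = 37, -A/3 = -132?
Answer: 6333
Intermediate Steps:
A = 396 (A = -3*(-132) = 396)
f(b, Y) = 37*b (f(b, Y) = b*37 = 37*b)
u(o, j) = 4 - 4*j
u(A, -167) + f(153, 194) = (4 - 4*(-167)) + 37*153 = (4 + 668) + 5661 = 672 + 5661 = 6333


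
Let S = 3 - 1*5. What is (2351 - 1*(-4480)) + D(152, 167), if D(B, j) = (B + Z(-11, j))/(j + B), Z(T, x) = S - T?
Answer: 2179250/319 ≈ 6831.5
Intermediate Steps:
S = -2 (S = 3 - 5 = -2)
Z(T, x) = -2 - T
D(B, j) = (9 + B)/(B + j) (D(B, j) = (B + (-2 - 1*(-11)))/(j + B) = (B + (-2 + 11))/(B + j) = (B + 9)/(B + j) = (9 + B)/(B + j))
(2351 - 1*(-4480)) + D(152, 167) = (2351 - 1*(-4480)) + (9 + 152)/(152 + 167) = (2351 + 4480) + 161/319 = 6831 + (1/319)*161 = 6831 + 161/319 = 2179250/319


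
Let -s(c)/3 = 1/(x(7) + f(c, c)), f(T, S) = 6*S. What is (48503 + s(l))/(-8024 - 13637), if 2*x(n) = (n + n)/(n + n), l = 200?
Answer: -116455697/52008061 ≈ -2.2392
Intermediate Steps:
x(n) = ½ (x(n) = ((n + n)/(n + n))/2 = ((2*n)/((2*n)))/2 = ((2*n)*(1/(2*n)))/2 = (½)*1 = ½)
s(c) = -3/(½ + 6*c)
(48503 + s(l))/(-8024 - 13637) = (48503 - 6/(1 + 12*200))/(-8024 - 13637) = (48503 - 6/(1 + 2400))/(-21661) = (48503 - 6/2401)*(-1/21661) = (116455697/2401)*(-1/21661) = -116455697/52008061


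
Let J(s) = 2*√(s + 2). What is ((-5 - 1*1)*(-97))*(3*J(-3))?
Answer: 3492*I ≈ 3492.0*I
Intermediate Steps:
J(s) = 2*√(2 + s)
((-5 - 1*1)*(-97))*(3*J(-3)) = ((-5 - 1*1)*(-97))*(3*(2*√(2 - 3))) = ((-5 - 1)*(-97))*(3*(2*√(-1))) = (-6*(-97))*(3*(2*I)) = 582*(6*I) = 3492*I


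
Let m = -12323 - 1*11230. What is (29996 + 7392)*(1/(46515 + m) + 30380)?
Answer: 13040664477334/11481 ≈ 1.1358e+9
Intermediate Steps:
m = -23553 (m = -12323 - 11230 = -23553)
(29996 + 7392)*(1/(46515 + m) + 30380) = (29996 + 7392)*(1/(46515 - 23553) + 30380) = 37388*(1/22962 + 30380) = 37388*(697585561/22962) = 13040664477334/11481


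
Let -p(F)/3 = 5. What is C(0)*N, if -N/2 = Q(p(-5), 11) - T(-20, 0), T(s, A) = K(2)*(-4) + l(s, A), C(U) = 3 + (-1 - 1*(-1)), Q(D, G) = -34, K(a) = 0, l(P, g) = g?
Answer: 204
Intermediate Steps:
p(F) = -15 (p(F) = -3*5 = -15)
C(U) = 3 (C(U) = 3 + (-1 + 1) = 3 + 0 = 3)
T(s, A) = A (T(s, A) = 0*(-4) + A = 0 + A = A)
N = 68 (N = -2*(-34 - 1*0) = -2*(-34 + 0) = -2*(-34) = 68)
C(0)*N = 3*68 = 204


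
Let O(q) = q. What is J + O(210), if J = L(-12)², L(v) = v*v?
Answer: 20946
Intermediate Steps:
L(v) = v²
J = 20736 (J = ((-12)²)² = 144² = 20736)
J + O(210) = 20736 + 210 = 20946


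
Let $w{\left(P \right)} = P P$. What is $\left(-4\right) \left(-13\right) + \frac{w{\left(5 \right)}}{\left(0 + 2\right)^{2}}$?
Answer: $\frac{233}{4} \approx 58.25$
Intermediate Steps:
$w{\left(P \right)} = P^{2}$
$\left(-4\right) \left(-13\right) + \frac{w{\left(5 \right)}}{\left(0 + 2\right)^{2}} = \left(-4\right) \left(-13\right) + \frac{5^{2}}{\left(0 + 2\right)^{2}} = 52 + \frac{25}{2^{2}} = 52 + \frac{25}{4} = \frac{233}{4}$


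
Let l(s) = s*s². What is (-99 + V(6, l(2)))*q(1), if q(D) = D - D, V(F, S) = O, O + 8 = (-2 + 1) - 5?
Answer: 0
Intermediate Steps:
l(s) = s³
O = -14 (O = -8 + ((-2 + 1) - 5) = -8 + (-1 - 5) = -8 - 6 = -14)
V(F, S) = -14
q(D) = 0
(-99 + V(6, l(2)))*q(1) = (-99 - 14)*0 = -113*0 = 0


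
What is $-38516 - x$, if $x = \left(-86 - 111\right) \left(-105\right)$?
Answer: $-59201$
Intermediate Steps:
$x = 20685$ ($x = \left(-197\right) \left(-105\right) = 20685$)
$-38516 - x = -38516 - 20685 = -59201$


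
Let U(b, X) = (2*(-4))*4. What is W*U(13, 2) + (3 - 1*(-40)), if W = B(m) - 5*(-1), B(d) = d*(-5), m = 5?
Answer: 683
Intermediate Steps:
U(b, X) = -32 (U(b, X) = -8*4 = -32)
B(d) = -5*d
W = -20 (W = -5*5 - 5*(-1) = -25 + 5 = -20)
W*U(13, 2) + (3 - 1*(-40)) = -20*(-32) + (3 - 1*(-40)) = 640 + (3 + 40) = 640 + 43 = 683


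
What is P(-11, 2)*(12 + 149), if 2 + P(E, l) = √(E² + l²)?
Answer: -322 + 805*√5 ≈ 1478.0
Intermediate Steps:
P(E, l) = -2 + √(E² + l²)
P(-11, 2)*(12 + 149) = (-2 + √((-11)² + 2²))*(12 + 149) = (-2 + √(121 + 4))*161 = (-2 + √125)*161 = (-2 + 5*√5)*161 = -322 + 805*√5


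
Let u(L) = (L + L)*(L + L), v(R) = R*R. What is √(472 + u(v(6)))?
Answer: 2*√1414 ≈ 75.206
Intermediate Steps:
v(R) = R²
u(L) = 4*L² (u(L) = (2*L)*(2*L) = 4*L²)
√(472 + u(v(6))) = √(472 + 4*(6²)²) = √(472 + 4*36²) = √(472 + 4*1296) = √(472 + 5184) = √5656 = 2*√1414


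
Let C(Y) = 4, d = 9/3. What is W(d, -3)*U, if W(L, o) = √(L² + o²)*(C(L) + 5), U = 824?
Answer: 22248*√2 ≈ 31463.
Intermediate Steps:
d = 3 (d = 9*(⅓) = 3)
W(L, o) = 9*√(L² + o²) (W(L, o) = √(L² + o²)*(4 + 5) = √(L² + o²)*9 = 9*√(L² + o²))
W(d, -3)*U = (9*√(3² + (-3)²))*824 = (9*√(9 + 9))*824 = (9*√18)*824 = (9*(3*√2))*824 = (27*√2)*824 = 22248*√2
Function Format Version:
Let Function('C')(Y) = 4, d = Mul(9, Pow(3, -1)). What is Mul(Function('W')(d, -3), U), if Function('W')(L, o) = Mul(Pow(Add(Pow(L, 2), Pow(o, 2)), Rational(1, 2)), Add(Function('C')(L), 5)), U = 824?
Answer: Mul(22248, Pow(2, Rational(1, 2))) ≈ 31463.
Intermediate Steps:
d = 3 (d = Mul(9, Rational(1, 3)) = 3)
Function('W')(L, o) = Mul(9, Pow(Add(Pow(L, 2), Pow(o, 2)), Rational(1, 2))) (Function('W')(L, o) = Mul(Pow(Add(Pow(L, 2), Pow(o, 2)), Rational(1, 2)), Add(4, 5)) = Mul(Pow(Add(Pow(L, 2), Pow(o, 2)), Rational(1, 2)), 9) = Mul(9, Pow(Add(Pow(L, 2), Pow(o, 2)), Rational(1, 2))))
Mul(Function('W')(d, -3), U) = Mul(Mul(9, Pow(Add(Pow(3, 2), Pow(-3, 2)), Rational(1, 2))), 824) = Mul(Mul(9, Pow(Add(9, 9), Rational(1, 2))), 824) = Mul(Mul(9, Pow(18, Rational(1, 2))), 824) = Mul(Mul(9, Mul(3, Pow(2, Rational(1, 2)))), 824) = Mul(Mul(27, Pow(2, Rational(1, 2))), 824) = Mul(22248, Pow(2, Rational(1, 2)))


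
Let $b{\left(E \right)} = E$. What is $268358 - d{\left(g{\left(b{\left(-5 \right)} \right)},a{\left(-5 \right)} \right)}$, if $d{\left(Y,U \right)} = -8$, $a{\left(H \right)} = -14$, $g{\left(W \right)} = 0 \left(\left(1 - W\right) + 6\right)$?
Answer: $268366$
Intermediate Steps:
$g{\left(W \right)} = 0$ ($g{\left(W \right)} = 0 \left(7 - W\right) = 0$)
$268358 - d{\left(g{\left(b{\left(-5 \right)} \right)},a{\left(-5 \right)} \right)} = 268358 - -8 = 268358 + 8 = 268366$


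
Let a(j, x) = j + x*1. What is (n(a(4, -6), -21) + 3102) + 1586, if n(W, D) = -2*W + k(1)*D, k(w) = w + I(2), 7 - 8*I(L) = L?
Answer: 37263/8 ≈ 4657.9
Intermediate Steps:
a(j, x) = j + x
I(L) = 7/8 - L/8
k(w) = 5/8 + w (k(w) = w + (7/8 - ⅛*2) = w + (7/8 - ¼) = w + 5/8 = 5/8 + w)
n(W, D) = -2*W + 13*D/8 (n(W, D) = -2*W + (5/8 + 1)*D = -2*W + 13*D/8)
(n(a(4, -6), -21) + 3102) + 1586 = ((-2*(4 - 6) + (13/8)*(-21)) + 3102) + 1586 = ((-2*(-2) - 273/8) + 3102) + 1586 = ((4 - 273/8) + 3102) + 1586 = (-241/8 + 3102) + 1586 = 24575/8 + 1586 = 37263/8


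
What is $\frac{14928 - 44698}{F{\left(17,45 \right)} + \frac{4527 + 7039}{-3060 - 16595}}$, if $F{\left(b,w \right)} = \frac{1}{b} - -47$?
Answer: $- \frac{4973599475}{7763689} \approx -640.62$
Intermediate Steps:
$F{\left(b,w \right)} = 47 + \frac{1}{b}$ ($F{\left(b,w \right)} = \frac{1}{b} + 47 = 47 + \frac{1}{b}$)
$\frac{14928 - 44698}{F{\left(17,45 \right)} + \frac{4527 + 7039}{-3060 - 16595}} = \frac{14928 - 44698}{\left(47 + \frac{1}{17}\right) + \frac{4527 + 7039}{-3060 - 16595}} = - \frac{29770}{\left(47 + \frac{1}{17}\right) + \frac{11566}{-19655}} = - \frac{29770}{\frac{800}{17} + 11566 \left(- \frac{1}{19655}\right)} = - \frac{29770}{\frac{800}{17} - \frac{11566}{19655}} = - \frac{29770}{\frac{15527378}{334135}} = \left(-29770\right) \frac{334135}{15527378} = - \frac{4973599475}{7763689}$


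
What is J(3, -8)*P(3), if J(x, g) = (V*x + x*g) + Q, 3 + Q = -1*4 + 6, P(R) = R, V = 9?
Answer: 6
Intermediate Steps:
Q = -1 (Q = -3 + (-1*4 + 6) = -3 + (-4 + 6) = -3 + 2 = -1)
J(x, g) = -1 + 9*x + g*x (J(x, g) = (9*x + x*g) - 1 = (9*x + g*x) - 1 = -1 + 9*x + g*x)
J(3, -8)*P(3) = (-1 + 9*3 - 8*3)*3 = (-1 + 27 - 24)*3 = 2*3 = 6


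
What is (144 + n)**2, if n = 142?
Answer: 81796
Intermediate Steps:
(144 + n)**2 = (144 + 142)**2 = 286**2 = 81796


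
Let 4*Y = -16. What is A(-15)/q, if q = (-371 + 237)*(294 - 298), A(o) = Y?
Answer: -1/134 ≈ -0.0074627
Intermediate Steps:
Y = -4 (Y = (¼)*(-16) = -4)
A(o) = -4
q = 536 (q = -134*(-4) = 536)
A(-15)/q = -4/536 = -4*1/536 = -1/134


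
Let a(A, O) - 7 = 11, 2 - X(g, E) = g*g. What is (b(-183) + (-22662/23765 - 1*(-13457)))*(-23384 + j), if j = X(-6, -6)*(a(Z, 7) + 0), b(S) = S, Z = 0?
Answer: -1081307573744/3395 ≈ -3.1850e+8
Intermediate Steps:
X(g, E) = 2 - g² (X(g, E) = 2 - g*g = 2 - g²)
a(A, O) = 18 (a(A, O) = 7 + 11 = 18)
j = -612 (j = (2 - 1*(-6)²)*(18 + 0) = (2 - 1*36)*18 = (2 - 36)*18 = -34*18 = -612)
(b(-183) + (-22662/23765 - 1*(-13457)))*(-23384 + j) = (-183 + (-22662/23765 - 1*(-13457)))*(-23384 - 612) = (-183 + (-22662*1/23765 + 13457))*(-23996) = (-183 + (-22662/23765 + 13457))*(-23996) = (-183 + 319782943/23765)*(-23996) = (315433948/23765)*(-23996) = -1081307573744/3395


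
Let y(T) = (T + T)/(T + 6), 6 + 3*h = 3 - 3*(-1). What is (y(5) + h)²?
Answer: 100/121 ≈ 0.82645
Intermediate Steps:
h = 0 (h = -2 + (3 - 3*(-1))/3 = -2 + (3 + 3)/3 = -2 + (⅓)*6 = -2 + 2 = 0)
y(T) = 2*T/(6 + T) (y(T) = (2*T)/(6 + T) = 2*T/(6 + T))
(y(5) + h)² = (2*5/(6 + 5) + 0)² = (2*5/11 + 0)² = (2*5*(1/11) + 0)² = (10/11 + 0)² = (10/11)² = 100/121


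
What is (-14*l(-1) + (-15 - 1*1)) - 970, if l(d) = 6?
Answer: -1070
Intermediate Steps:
(-14*l(-1) + (-15 - 1*1)) - 970 = (-14*6 + (-15 - 1*1)) - 970 = (-84 + (-15 - 1)) - 970 = (-84 - 16) - 970 = -100 - 970 = -1070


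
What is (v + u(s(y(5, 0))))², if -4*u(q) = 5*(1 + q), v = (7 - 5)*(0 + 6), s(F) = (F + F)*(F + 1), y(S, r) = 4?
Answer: 24649/16 ≈ 1540.6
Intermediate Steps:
s(F) = 2*F*(1 + F) (s(F) = (2*F)*(1 + F) = 2*F*(1 + F))
v = 12 (v = 2*6 = 12)
u(q) = -5/4 - 5*q/4 (u(q) = -5*(1 + q)/4 = -(5 + 5*q)/4 = -5/4 - 5*q/4)
(v + u(s(y(5, 0))))² = (12 + (-5/4 - 5*4*(1 + 4)/2))² = (12 + (-5/4 - 5*4*5/2))² = (12 + (-5/4 - 5/4*40))² = (12 + (-5/4 - 50))² = (12 - 205/4)² = (-157/4)² = 24649/16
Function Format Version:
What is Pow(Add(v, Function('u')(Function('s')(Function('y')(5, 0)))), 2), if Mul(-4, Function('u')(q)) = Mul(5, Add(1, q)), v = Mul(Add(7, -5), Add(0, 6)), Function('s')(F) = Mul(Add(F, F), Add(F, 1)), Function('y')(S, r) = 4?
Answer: Rational(24649, 16) ≈ 1540.6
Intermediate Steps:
Function('s')(F) = Mul(2, F, Add(1, F)) (Function('s')(F) = Mul(Mul(2, F), Add(1, F)) = Mul(2, F, Add(1, F)))
v = 12 (v = Mul(2, 6) = 12)
Function('u')(q) = Add(Rational(-5, 4), Mul(Rational(-5, 4), q)) (Function('u')(q) = Mul(Rational(-1, 4), Mul(5, Add(1, q))) = Mul(Rational(-1, 4), Add(5, Mul(5, q))) = Add(Rational(-5, 4), Mul(Rational(-5, 4), q)))
Pow(Add(v, Function('u')(Function('s')(Function('y')(5, 0)))), 2) = Pow(Add(12, Add(Rational(-5, 4), Mul(Rational(-5, 4), Mul(2, 4, Add(1, 4))))), 2) = Pow(Add(12, Add(Rational(-5, 4), Mul(Rational(-5, 4), Mul(2, 4, 5)))), 2) = Pow(Add(12, Add(Rational(-5, 4), Mul(Rational(-5, 4), 40))), 2) = Pow(Add(12, Add(Rational(-5, 4), -50)), 2) = Pow(Add(12, Rational(-205, 4)), 2) = Pow(Rational(-157, 4), 2) = Rational(24649, 16)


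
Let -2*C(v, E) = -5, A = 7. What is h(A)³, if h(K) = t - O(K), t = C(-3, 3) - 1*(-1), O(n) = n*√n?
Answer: 29155/8 - 10633*√7/4 ≈ -3388.7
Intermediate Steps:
O(n) = n^(3/2)
C(v, E) = 5/2 (C(v, E) = -½*(-5) = 5/2)
t = 7/2 (t = 5/2 - 1*(-1) = 5/2 + 1 = 7/2 ≈ 3.5000)
h(K) = 7/2 - K^(3/2)
h(A)³ = (7/2 - 7^(3/2))³ = (7/2 - 7*√7)³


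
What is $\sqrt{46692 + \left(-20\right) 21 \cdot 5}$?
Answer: $4 \sqrt{2787} \approx 211.17$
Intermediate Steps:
$\sqrt{46692 + \left(-20\right) 21 \cdot 5} = \sqrt{46692 - 2100} = \sqrt{44592} = 4 \sqrt{2787}$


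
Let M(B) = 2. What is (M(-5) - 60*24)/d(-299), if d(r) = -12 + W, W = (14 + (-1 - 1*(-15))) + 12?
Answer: -719/14 ≈ -51.357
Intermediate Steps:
W = 40 (W = (14 + (-1 + 15)) + 12 = (14 + 14) + 12 = 28 + 12 = 40)
d(r) = 28 (d(r) = -12 + 40 = 28)
(M(-5) - 60*24)/d(-299) = (2 - 60*24)/28 = (2 - 1440)*(1/28) = -1438*1/28 = -719/14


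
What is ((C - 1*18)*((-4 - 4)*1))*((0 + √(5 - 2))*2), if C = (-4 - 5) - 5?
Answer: 512*√3 ≈ 886.81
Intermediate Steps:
C = -14 (C = -9 - 5 = -14)
((C - 1*18)*((-4 - 4)*1))*((0 + √(5 - 2))*2) = ((-14 - 1*18)*((-4 - 4)*1))*((0 + √(5 - 2))*2) = ((-14 - 18)*(-8*1))*((0 + √3)*2) = (-32*(-8))*(√3*2) = 256*(2*√3) = 512*√3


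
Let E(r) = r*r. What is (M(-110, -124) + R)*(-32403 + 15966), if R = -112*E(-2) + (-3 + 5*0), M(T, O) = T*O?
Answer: -216787593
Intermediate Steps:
E(r) = r²
M(T, O) = O*T
R = -451 (R = -112*(-2)² + (-3 + 5*0) = -112*4 + (-3 + 0) = -448 - 3 = -451)
(M(-110, -124) + R)*(-32403 + 15966) = (-124*(-110) - 451)*(-32403 + 15966) = (13640 - 451)*(-16437) = 13189*(-16437) = -216787593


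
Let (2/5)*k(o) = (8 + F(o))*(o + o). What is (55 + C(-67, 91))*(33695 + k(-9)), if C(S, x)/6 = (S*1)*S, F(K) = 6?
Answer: 892391285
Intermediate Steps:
k(o) = 70*o (k(o) = 5*((8 + 6)*(o + o))/2 = 5*(14*(2*o))/2 = 5*(28*o)/2 = 70*o)
C(S, x) = 6*S² (C(S, x) = 6*((S*1)*S) = 6*(S*S) = 6*S²)
(55 + C(-67, 91))*(33695 + k(-9)) = (55 + 6*(-67)²)*(33695 + 70*(-9)) = (55 + 6*4489)*(33695 - 630) = (55 + 26934)*33065 = 26989*33065 = 892391285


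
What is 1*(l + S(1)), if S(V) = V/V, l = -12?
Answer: -11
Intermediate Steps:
S(V) = 1
1*(l + S(1)) = 1*(-12 + 1) = 1*(-11) = -11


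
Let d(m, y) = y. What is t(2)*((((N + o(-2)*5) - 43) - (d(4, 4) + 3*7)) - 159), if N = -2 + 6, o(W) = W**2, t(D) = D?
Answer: -406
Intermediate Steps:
N = 4
t(2)*((((N + o(-2)*5) - 43) - (d(4, 4) + 3*7)) - 159) = 2*((((4 + (-2)**2*5) - 43) - (4 + 3*7)) - 159) = 2*((((4 + 4*5) - 43) - (4 + 21)) - 159) = 2*((((4 + 20) - 43) - 1*25) - 159) = 2*(((24 - 43) - 25) - 159) = 2*((-19 - 25) - 159) = 2*(-44 - 159) = 2*(-203) = -406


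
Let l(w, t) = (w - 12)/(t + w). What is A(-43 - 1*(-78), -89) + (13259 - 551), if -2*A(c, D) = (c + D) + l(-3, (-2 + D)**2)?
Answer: 210840675/16556 ≈ 12735.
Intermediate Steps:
l(w, t) = (-12 + w)/(t + w)
A(c, D) = -D/2 - c/2 + 15/(2*(-3 + (-2 + D)**2)) (A(c, D) = -((c + D) + (-12 - 3)/((-2 + D)**2 - 3))/2 = -((D + c) - 15/(-3 + (-2 + D)**2))/2 = -(D + c - 15/(-3 + (-2 + D)**2))/2 = -D/2 - c/2 + 15/(2*(-3 + (-2 + D)**2)))
A(-43 - 1*(-78), -89) + (13259 - 551) = (15 - (-3 + (-2 - 89)**2)*(-89 + (-43 - 1*(-78))))/(2*(-3 + (-2 - 89)**2)) + (13259 - 551) = (15 - (-3 + (-91)**2)*(-89 + (-43 + 78)))/(2*(-3 + (-91)**2)) + 12708 = (15 - (-3 + 8281)*(-89 + 35))/(2*(-3 + 8281)) + 12708 = (1/2)*(15 - 1*8278*(-54))/8278 + 12708 = (1/2)*(1/8278)*(15 + 447012) + 12708 = (1/2)*(1/8278)*447027 + 12708 = 447027/16556 + 12708 = 210840675/16556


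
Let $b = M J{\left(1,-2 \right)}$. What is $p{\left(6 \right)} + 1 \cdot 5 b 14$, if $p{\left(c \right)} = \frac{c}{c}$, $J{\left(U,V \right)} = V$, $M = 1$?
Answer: $-139$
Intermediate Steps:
$b = -2$ ($b = 1 \left(-2\right) = -2$)
$p{\left(c \right)} = 1$
$p{\left(6 \right)} + 1 \cdot 5 b 14 = 1 + 1 \cdot 5 \left(-2\right) 14 = 1 + 5 \left(-2\right) 14 = 1 - 140 = -139$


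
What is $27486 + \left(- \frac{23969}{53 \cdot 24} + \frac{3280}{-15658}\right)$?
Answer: $\frac{273529261787}{9958488} \approx 27467.0$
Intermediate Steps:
$27486 + \left(- \frac{23969}{53 \cdot 24} + \frac{3280}{-15658}\right) = 27486 + \left(- \frac{23969}{1272} + 3280 \left(- \frac{1}{15658}\right)\right) = 27486 - \frac{189739381}{9958488} = \frac{273529261787}{9958488}$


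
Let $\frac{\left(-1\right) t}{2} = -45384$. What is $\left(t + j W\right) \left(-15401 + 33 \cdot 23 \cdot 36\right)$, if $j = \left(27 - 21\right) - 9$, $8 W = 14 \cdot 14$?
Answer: $\frac{2162701047}{2} \approx 1.0814 \cdot 10^{9}$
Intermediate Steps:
$W = \frac{49}{2}$ ($W = \frac{14 \cdot 14}{8} = \frac{1}{8} \cdot 196 = \frac{49}{2} \approx 24.5$)
$t = 90768$ ($t = \left(-2\right) \left(-45384\right) = 90768$)
$j = -3$ ($j = 6 - 9 = -3$)
$\left(t + j W\right) \left(-15401 + 33 \cdot 23 \cdot 36\right) = \left(90768 - \frac{147}{2}\right) \left(-15401 + 33 \cdot 23 \cdot 36\right) = \left(90768 - \frac{147}{2}\right) \left(-15401 + 759 \cdot 36\right) = \frac{181389 \left(-15401 + 27324\right)}{2} = \frac{181389}{2} \cdot 11923 = \frac{2162701047}{2}$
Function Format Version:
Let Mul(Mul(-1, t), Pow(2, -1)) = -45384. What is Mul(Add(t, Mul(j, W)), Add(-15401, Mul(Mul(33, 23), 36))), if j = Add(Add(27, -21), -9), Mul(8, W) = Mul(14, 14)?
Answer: Rational(2162701047, 2) ≈ 1.0814e+9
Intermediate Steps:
W = Rational(49, 2) (W = Mul(Rational(1, 8), Mul(14, 14)) = Mul(Rational(1, 8), 196) = Rational(49, 2) ≈ 24.500)
t = 90768 (t = Mul(-2, -45384) = 90768)
j = -3 (j = Add(6, -9) = -3)
Mul(Add(t, Mul(j, W)), Add(-15401, Mul(Mul(33, 23), 36))) = Mul(Add(90768, Mul(-3, Rational(49, 2))), Add(-15401, Mul(Mul(33, 23), 36))) = Mul(Add(90768, Rational(-147, 2)), Add(-15401, Mul(759, 36))) = Mul(Rational(181389, 2), Add(-15401, 27324)) = Mul(Rational(181389, 2), 11923) = Rational(2162701047, 2)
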